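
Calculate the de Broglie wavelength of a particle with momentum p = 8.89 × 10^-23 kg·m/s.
7.45 × 10^-12 m

Using the de Broglie relation λ = h/p:

λ = h/p
λ = (6.626 × 10^-34 J·s) / (8.89 × 10^-23 kg·m/s)
λ = 7.45 × 10^-12 m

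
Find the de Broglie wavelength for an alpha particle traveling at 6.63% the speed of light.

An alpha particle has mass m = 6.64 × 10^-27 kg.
5.02 × 10^-15 m

Using the de Broglie relation λ = h/(mv):

v = 6.63% × c = 1.988 × 10^7 m/s

λ = h/(mv)
λ = (6.626 × 10^-34 J·s) / (6.64 × 10^-27 kg × 1.988 × 10^7 m/s)
λ = 5.02 × 10^-15 m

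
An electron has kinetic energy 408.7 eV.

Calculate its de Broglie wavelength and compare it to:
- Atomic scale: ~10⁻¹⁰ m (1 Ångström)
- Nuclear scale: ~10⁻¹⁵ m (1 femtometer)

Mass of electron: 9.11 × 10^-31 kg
λ = 6.07 × 10^-11 m, which is between nuclear and atomic scales.

Using λ = h/√(2mKE):

KE = 408.7 eV = 6.548 × 10^-17 J

λ = h/√(2mKE)
λ = (6.626 × 10^-34 J·s) / √(2 × 9.11 × 10^-31 kg × 6.548 × 10^-17 J)
λ = 6.07 × 10^-11 m

Comparison:
- Atomic scale (10⁻¹⁰ m): λ is 0.61× this size
- Nuclear scale (10⁻¹⁵ m): λ is 6.1e+04× this size

The wavelength is between nuclear and atomic scales.

This wavelength is appropriate for probing atomic structure but too large for nuclear physics experiments.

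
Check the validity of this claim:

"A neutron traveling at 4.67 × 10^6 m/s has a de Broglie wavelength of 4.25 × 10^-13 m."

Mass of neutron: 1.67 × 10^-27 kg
False

The claim is incorrect.

Using λ = h/(mv):
λ = (6.626 × 10^-34 J·s) / (1.67 × 10^-27 kg × 4.67 × 10^6 m/s)
λ = 8.50 × 10^-14 m

The actual wavelength differs from the claimed 4.25 × 10^-13 m.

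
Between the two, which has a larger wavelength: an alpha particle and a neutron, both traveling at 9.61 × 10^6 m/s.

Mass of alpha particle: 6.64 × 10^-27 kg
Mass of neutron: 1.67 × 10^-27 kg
The neutron has the longer wavelength.

Using λ = h/(mv), since both particles have the same velocity, the wavelength depends only on mass.

For alpha particle: λ₁ = h/(m₁v) = 1.04 × 10^-14 m
For neutron: λ₂ = h/(m₂v) = 4.13 × 10^-14 m

Since λ ∝ 1/m at constant velocity, the lighter particle has the longer wavelength.

The neutron has the longer de Broglie wavelength.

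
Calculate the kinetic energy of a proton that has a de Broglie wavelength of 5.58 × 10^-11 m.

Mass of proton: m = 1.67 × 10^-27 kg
4.22 × 10^-20 J (or 0.263 eV)

From λ = h/√(2mKE), we solve for KE:

λ² = h²/(2mKE)
KE = h²/(2mλ²)
KE = (6.626 × 10^-34 J·s)² / (2 × 1.67 × 10^-27 kg × (5.58 × 10^-11 m)²)
KE = 4.22 × 10^-20 J
KE = 0.263 eV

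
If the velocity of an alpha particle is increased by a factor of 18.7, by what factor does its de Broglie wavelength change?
The wavelength decreases by a factor of 18.7.

From λ = h/(mv), the wavelength is inversely proportional to velocity:

λ ∝ 1/v

If v → 18.7v, then λ → λ/18.7

When velocity is increased by a factor of 18.7, the wavelength decreases by a factor of 18.7.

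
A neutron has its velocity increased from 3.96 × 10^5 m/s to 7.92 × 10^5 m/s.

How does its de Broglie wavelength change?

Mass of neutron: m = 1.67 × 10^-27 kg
The wavelength decreases by a factor of 2.

Using λ = h/(mv):

Initial wavelength: λ₁ = h/(mv₁) = 1.00 × 10^-12 m
Final wavelength: λ₂ = h/(mv₂) = 5.01 × 10^-13 m

Since λ ∝ 1/v, when velocity increases by a factor of 2, the wavelength decreases by a factor of 2.

λ₂/λ₁ = v₁/v₂ = 1/2

The wavelength decreases by a factor of 2.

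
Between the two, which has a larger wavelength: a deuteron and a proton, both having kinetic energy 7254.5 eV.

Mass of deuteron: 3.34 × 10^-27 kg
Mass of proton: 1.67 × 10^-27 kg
The proton has the longer wavelength.

Using λ = h/√(2mKE):

For deuteron: λ₁ = h/√(2m₁KE) = 2.38 × 10^-13 m
For proton: λ₂ = h/√(2m₂KE) = 3.36 × 10^-13 m

Since λ ∝ 1/√m at constant kinetic energy, the lighter particle has the longer wavelength.

The proton has the longer de Broglie wavelength.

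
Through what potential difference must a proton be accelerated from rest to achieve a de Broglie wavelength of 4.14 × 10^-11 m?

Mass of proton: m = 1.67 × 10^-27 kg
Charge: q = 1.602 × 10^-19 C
4.79 × 10^-1 V

From λ = h/√(2mqV), we solve for V:

λ² = h²/(2mqV)
V = h²/(2mqλ²)
V = (6.626 × 10^-34 J·s)² / (2 × 1.67 × 10^-27 kg × 1.602 × 10^-19 C × (4.14 × 10^-11 m)²)
V = 4.79 × 10^-1 V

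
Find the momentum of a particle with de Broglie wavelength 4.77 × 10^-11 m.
1.39 × 10^-23 kg·m/s

From the de Broglie relation λ = h/p, we solve for p:

p = h/λ
p = (6.626 × 10^-34 J·s) / (4.77 × 10^-11 m)
p = 1.39 × 10^-23 kg·m/s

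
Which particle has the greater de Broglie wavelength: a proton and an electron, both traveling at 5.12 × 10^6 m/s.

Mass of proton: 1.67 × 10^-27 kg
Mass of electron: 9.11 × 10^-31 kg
The electron has the longer wavelength.

Using λ = h/(mv), since both particles have the same velocity, the wavelength depends only on mass.

For proton: λ₁ = h/(m₁v) = 7.75 × 10^-14 m
For electron: λ₂ = h/(m₂v) = 1.42 × 10^-10 m

Since λ ∝ 1/m at constant velocity, the lighter particle has the longer wavelength.

The electron has the longer de Broglie wavelength.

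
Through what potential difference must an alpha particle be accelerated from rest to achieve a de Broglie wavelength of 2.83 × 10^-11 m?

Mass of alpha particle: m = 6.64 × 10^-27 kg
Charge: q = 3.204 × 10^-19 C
1.29 × 10^-1 V

From λ = h/√(2mqV), we solve for V:

λ² = h²/(2mqV)
V = h²/(2mqλ²)
V = (6.626 × 10^-34 J·s)² / (2 × 6.64 × 10^-27 kg × 3.204 × 10^-19 C × (2.83 × 10^-11 m)²)
V = 1.29 × 10^-1 V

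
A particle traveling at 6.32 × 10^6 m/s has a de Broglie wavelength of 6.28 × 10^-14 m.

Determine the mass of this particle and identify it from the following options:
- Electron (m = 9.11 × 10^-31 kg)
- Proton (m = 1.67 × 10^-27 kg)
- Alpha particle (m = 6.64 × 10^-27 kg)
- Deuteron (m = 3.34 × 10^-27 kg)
The particle is a proton.

From λ = h/(mv), solve for mass:

m = h/(λv)
m = (6.626 × 10^-34 J·s) / (6.28 × 10^-14 m × 6.32 × 10^6 m/s)
m = 1.67 × 10^-27 kg

Comparing with the listed masses, this is closest to a proton.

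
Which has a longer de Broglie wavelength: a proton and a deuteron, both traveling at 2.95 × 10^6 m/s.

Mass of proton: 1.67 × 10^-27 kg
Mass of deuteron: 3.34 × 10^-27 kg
The proton has the longer wavelength.

Using λ = h/(mv), since both particles have the same velocity, the wavelength depends only on mass.

For proton: λ₁ = h/(m₁v) = 1.34 × 10^-13 m
For deuteron: λ₂ = h/(m₂v) = 6.72 × 10^-14 m

Since λ ∝ 1/m at constant velocity, the lighter particle has the longer wavelength.

The proton has the longer de Broglie wavelength.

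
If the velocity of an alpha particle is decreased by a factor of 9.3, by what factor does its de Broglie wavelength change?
The wavelength increases by a factor of 9.3.

From λ = h/(mv), the wavelength is inversely proportional to velocity:

λ ∝ 1/v

If v → v/9.3, then λ → 9.3λ

When velocity is decreased by a factor of 9.3, the wavelength increases by a factor of 9.3.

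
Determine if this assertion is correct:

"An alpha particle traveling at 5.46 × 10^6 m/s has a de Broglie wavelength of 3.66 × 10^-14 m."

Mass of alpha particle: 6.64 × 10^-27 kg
False

The claim is incorrect.

Using λ = h/(mv):
λ = (6.626 × 10^-34 J·s) / (6.64 × 10^-27 kg × 5.46 × 10^6 m/s)
λ = 1.83 × 10^-14 m

The actual wavelength differs from the claimed 3.66 × 10^-14 m.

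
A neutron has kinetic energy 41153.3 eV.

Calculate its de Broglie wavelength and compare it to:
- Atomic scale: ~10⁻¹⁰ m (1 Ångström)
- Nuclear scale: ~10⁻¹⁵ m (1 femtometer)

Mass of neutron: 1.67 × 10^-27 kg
λ = 1.41 × 10^-13 m, which is between nuclear and atomic scales.

Using λ = h/√(2mKE):

KE = 41153.3 eV = 6.593 × 10^-15 J

λ = h/√(2mKE)
λ = (6.626 × 10^-34 J·s) / √(2 × 1.67 × 10^-27 kg × 6.593 × 10^-15 J)
λ = 1.41 × 10^-13 m

Comparison:
- Atomic scale (10⁻¹⁰ m): λ is 0.0014× this size
- Nuclear scale (10⁻¹⁵ m): λ is 1.4e+02× this size

The wavelength is between nuclear and atomic scales.

This wavelength is appropriate for probing atomic structure but too large for nuclear physics experiments.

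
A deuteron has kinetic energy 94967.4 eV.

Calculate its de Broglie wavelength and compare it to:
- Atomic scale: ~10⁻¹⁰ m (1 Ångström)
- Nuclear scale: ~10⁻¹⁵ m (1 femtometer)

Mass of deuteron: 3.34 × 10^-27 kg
λ = 6.57 × 10^-14 m, which is between nuclear and atomic scales.

Using λ = h/√(2mKE):

KE = 94967.4 eV = 1.522 × 10^-14 J

λ = h/√(2mKE)
λ = (6.626 × 10^-34 J·s) / √(2 × 3.34 × 10^-27 kg × 1.522 × 10^-14 J)
λ = 6.57 × 10^-14 m

Comparison:
- Atomic scale (10⁻¹⁰ m): λ is 0.00066× this size
- Nuclear scale (10⁻¹⁵ m): λ is 66× this size

The wavelength is between nuclear and atomic scales.

This wavelength is appropriate for probing atomic structure but too large for nuclear physics experiments.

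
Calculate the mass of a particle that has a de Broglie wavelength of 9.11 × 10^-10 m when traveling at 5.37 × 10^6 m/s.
1.35 × 10^-31 kg

From the de Broglie relation λ = h/(mv), we solve for m:

m = h/(λv)
m = (6.626 × 10^-34 J·s) / (9.11 × 10^-10 m × 5.37 × 10^6 m/s)
m = 1.35 × 10^-31 kg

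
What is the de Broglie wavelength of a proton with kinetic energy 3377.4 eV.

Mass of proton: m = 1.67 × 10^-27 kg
4.93 × 10^-13 m

Using λ = h/√(2mKE):

First convert KE to Joules: KE = 3377.4 eV = 5.411 × 10^-16 J

λ = h/√(2mKE)
λ = (6.626 × 10^-34 J·s) / √(2 × 1.67 × 10^-27 kg × 5.411 × 10^-16 J)
λ = 4.93 × 10^-13 m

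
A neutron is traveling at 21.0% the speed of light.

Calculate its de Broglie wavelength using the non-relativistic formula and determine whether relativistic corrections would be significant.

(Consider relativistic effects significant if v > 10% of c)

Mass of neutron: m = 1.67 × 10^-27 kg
Yes, relativistic corrections are needed.

Using the non-relativistic de Broglie formula λ = h/(mv):

v = 21.0% × c = 6.296 × 10^7 m/s

λ = h/(mv)
λ = (6.626 × 10^-34 J·s) / (1.67 × 10^-27 kg × 6.296 × 10^7 m/s)
λ = 6.30 × 10^-15 m

Since v = 21.0% of c > 10% of c, relativistic corrections ARE significant and the actual wavelength would differ from this non-relativistic estimate.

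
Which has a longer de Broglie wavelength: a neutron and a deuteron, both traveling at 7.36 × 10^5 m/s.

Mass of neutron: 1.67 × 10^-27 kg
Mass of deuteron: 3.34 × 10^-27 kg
The neutron has the longer wavelength.

Using λ = h/(mv), since both particles have the same velocity, the wavelength depends only on mass.

For neutron: λ₁ = h/(m₁v) = 5.39 × 10^-13 m
For deuteron: λ₂ = h/(m₂v) = 2.70 × 10^-13 m

Since λ ∝ 1/m at constant velocity, the lighter particle has the longer wavelength.

The neutron has the longer de Broglie wavelength.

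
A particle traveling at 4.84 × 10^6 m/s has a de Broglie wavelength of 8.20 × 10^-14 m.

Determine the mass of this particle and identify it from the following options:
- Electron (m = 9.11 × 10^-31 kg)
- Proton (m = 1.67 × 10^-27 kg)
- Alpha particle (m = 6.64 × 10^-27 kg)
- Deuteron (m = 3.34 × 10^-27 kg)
The particle is a proton.

From λ = h/(mv), solve for mass:

m = h/(λv)
m = (6.626 × 10^-34 J·s) / (8.20 × 10^-14 m × 4.84 × 10^6 m/s)
m = 1.67 × 10^-27 kg

Comparing with the listed masses, this is closest to a proton.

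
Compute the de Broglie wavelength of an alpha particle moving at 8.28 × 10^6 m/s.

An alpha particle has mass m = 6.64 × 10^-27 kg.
1.21 × 10^-14 m

Using the de Broglie relation λ = h/(mv):

λ = h/(mv)
λ = (6.626 × 10^-34 J·s) / (6.64 × 10^-27 kg × 8.28 × 10^6 m/s)
λ = 1.21 × 10^-14 m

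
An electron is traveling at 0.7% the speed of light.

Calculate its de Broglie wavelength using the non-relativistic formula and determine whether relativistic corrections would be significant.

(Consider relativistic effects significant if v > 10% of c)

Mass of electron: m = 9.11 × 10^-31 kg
No, relativistic corrections are not needed.

Using the non-relativistic de Broglie formula λ = h/(mv):

v = 0.7% × c = 2.099 × 10^6 m/s

λ = h/(mv)
λ = (6.626 × 10^-34 J·s) / (9.11 × 10^-31 kg × 2.099 × 10^6 m/s)
λ = 3.47 × 10^-10 m

Since v = 0.7% of c < 10% of c, relativistic corrections are NOT significant and this non-relativistic result is a good approximation.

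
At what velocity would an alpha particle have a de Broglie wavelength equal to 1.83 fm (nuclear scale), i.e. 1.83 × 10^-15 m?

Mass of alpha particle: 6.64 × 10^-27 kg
5.45 × 10^7 m/s

From λ = h/(mv), solve for v:

v = h/(mλ)
v = (6.626 × 10^-34 J·s) / (6.64 × 10^-27 kg × 1.83 × 10^-15 m)
v = 5.45 × 10^7 m/s

Note: This velocity is 18.2% of the speed of light, so relativistic corrections would be needed for a more accurate calculation.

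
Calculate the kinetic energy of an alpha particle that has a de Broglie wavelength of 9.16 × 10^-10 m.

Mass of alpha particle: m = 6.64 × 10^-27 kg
3.94 × 10^-23 J (or 2.46 × 10^-4 eV)

From λ = h/√(2mKE), we solve for KE:

λ² = h²/(2mKE)
KE = h²/(2mλ²)
KE = (6.626 × 10^-34 J·s)² / (2 × 6.64 × 10^-27 kg × (9.16 × 10^-10 m)²)
KE = 3.94 × 10^-23 J
KE = 2.46 × 10^-4 eV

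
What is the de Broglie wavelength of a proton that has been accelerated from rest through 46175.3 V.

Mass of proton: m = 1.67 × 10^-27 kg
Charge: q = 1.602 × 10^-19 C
1.33 × 10^-13 m

When a particle is accelerated through voltage V, it gains kinetic energy KE = qV.

The de Broglie wavelength is then λ = h/√(2mqV):

λ = h/√(2mqV)
λ = (6.626 × 10^-34 J·s) / √(2 × 1.67 × 10^-27 kg × 1.602 × 10^-19 C × 46175.3 V)
λ = 1.33 × 10^-13 m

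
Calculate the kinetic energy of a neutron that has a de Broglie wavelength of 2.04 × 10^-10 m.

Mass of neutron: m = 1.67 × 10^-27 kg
3.16 × 10^-21 J (or 0.0197 eV)

From λ = h/√(2mKE), we solve for KE:

λ² = h²/(2mKE)
KE = h²/(2mλ²)
KE = (6.626 × 10^-34 J·s)² / (2 × 1.67 × 10^-27 kg × (2.04 × 10^-10 m)²)
KE = 3.16 × 10^-21 J
KE = 0.0197 eV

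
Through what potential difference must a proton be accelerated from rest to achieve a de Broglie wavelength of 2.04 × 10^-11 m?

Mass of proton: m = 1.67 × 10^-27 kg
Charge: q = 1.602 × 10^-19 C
1.97 V

From λ = h/√(2mqV), we solve for V:

λ² = h²/(2mqV)
V = h²/(2mqλ²)
V = (6.626 × 10^-34 J·s)² / (2 × 1.67 × 10^-27 kg × 1.602 × 10^-19 C × (2.04 × 10^-11 m)²)
V = 1.97 V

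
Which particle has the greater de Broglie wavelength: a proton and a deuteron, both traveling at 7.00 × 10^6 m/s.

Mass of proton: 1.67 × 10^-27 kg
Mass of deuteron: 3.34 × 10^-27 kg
The proton has the longer wavelength.

Using λ = h/(mv), since both particles have the same velocity, the wavelength depends only on mass.

For proton: λ₁ = h/(m₁v) = 5.67 × 10^-14 m
For deuteron: λ₂ = h/(m₂v) = 2.83 × 10^-14 m

Since λ ∝ 1/m at constant velocity, the lighter particle has the longer wavelength.

The proton has the longer de Broglie wavelength.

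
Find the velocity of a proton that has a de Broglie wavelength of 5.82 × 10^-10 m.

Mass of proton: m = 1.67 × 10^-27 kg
6.82 × 10^2 m/s

From the de Broglie relation λ = h/(mv), we solve for v:

v = h/(mλ)
v = (6.626 × 10^-34 J·s) / (1.67 × 10^-27 kg × 5.82 × 10^-10 m)
v = 6.82 × 10^2 m/s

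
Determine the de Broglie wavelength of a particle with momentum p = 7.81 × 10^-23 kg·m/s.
8.48 × 10^-12 m

Using the de Broglie relation λ = h/p:

λ = h/p
λ = (6.626 × 10^-34 J·s) / (7.81 × 10^-23 kg·m/s)
λ = 8.48 × 10^-12 m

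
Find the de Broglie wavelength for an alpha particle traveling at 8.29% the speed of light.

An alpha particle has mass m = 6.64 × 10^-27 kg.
4.02 × 10^-15 m

Using the de Broglie relation λ = h/(mv):

v = 8.29% × c = 2.485 × 10^7 m/s

λ = h/(mv)
λ = (6.626 × 10^-34 J·s) / (6.64 × 10^-27 kg × 2.485 × 10^7 m/s)
λ = 4.02 × 10^-15 m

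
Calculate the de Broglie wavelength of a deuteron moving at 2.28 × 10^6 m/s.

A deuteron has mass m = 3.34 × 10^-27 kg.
8.70 × 10^-14 m

Using the de Broglie relation λ = h/(mv):

λ = h/(mv)
λ = (6.626 × 10^-34 J·s) / (3.34 × 10^-27 kg × 2.28 × 10^6 m/s)
λ = 8.70 × 10^-14 m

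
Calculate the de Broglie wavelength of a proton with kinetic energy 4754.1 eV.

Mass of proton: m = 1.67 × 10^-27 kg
4.15 × 10^-13 m

Using λ = h/√(2mKE):

First convert KE to Joules: KE = 4754.1 eV = 7.617 × 10^-16 J

λ = h/√(2mKE)
λ = (6.626 × 10^-34 J·s) / √(2 × 1.67 × 10^-27 kg × 7.617 × 10^-16 J)
λ = 4.15 × 10^-13 m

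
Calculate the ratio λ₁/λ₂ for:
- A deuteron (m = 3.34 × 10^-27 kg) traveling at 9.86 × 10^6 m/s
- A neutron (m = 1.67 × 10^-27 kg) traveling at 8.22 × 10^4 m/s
λ₁/λ₂ = 4.17 × 10^-3

Using λ = h/(mv):

λ₁ = h/(m₁v₁) = 2.01 × 10^-14 m
λ₂ = h/(m₂v₂) = 4.83 × 10^-12 m

Ratio λ₁/λ₂ = (m₂v₂)/(m₁v₁)
         = (1.67 × 10^-27 kg × 8.22 × 10^4 m/s) / (3.34 × 10^-27 kg × 9.86 × 10^6 m/s)
         = 4.17 × 10^-3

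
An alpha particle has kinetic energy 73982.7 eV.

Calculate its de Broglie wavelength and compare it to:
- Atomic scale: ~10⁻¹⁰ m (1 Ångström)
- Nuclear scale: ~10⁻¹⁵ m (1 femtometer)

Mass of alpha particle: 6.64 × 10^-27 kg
λ = 5.28 × 10^-14 m, which is between nuclear and atomic scales.

Using λ = h/√(2mKE):

KE = 73982.7 eV = 1.185 × 10^-14 J

λ = h/√(2mKE)
λ = (6.626 × 10^-34 J·s) / √(2 × 6.64 × 10^-27 kg × 1.185 × 10^-14 J)
λ = 5.28 × 10^-14 m

Comparison:
- Atomic scale (10⁻¹⁰ m): λ is 0.00053× this size
- Nuclear scale (10⁻¹⁵ m): λ is 53× this size

The wavelength is between nuclear and atomic scales.

This wavelength is appropriate for probing atomic structure but too large for nuclear physics experiments.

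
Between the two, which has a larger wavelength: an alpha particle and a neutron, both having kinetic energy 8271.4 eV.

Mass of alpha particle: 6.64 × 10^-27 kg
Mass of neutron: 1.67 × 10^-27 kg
The neutron has the longer wavelength.

Using λ = h/√(2mKE):

For alpha particle: λ₁ = h/√(2m₁KE) = 1.58 × 10^-13 m
For neutron: λ₂ = h/√(2m₂KE) = 3.15 × 10^-13 m

Since λ ∝ 1/√m at constant kinetic energy, the lighter particle has the longer wavelength.

The neutron has the longer de Broglie wavelength.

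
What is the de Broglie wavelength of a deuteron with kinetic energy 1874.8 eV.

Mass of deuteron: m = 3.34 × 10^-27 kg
4.68 × 10^-13 m

Using λ = h/√(2mKE):

First convert KE to Joules: KE = 1874.8 eV = 3.004 × 10^-16 J

λ = h/√(2mKE)
λ = (6.626 × 10^-34 J·s) / √(2 × 3.34 × 10^-27 kg × 3.004 × 10^-16 J)
λ = 4.68 × 10^-13 m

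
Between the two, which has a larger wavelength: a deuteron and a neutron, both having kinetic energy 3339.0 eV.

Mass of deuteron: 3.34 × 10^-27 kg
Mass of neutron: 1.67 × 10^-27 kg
The neutron has the longer wavelength.

Using λ = h/√(2mKE):

For deuteron: λ₁ = h/√(2m₁KE) = 3.51 × 10^-13 m
For neutron: λ₂ = h/√(2m₂KE) = 4.96 × 10^-13 m

Since λ ∝ 1/√m at constant kinetic energy, the lighter particle has the longer wavelength.

The neutron has the longer de Broglie wavelength.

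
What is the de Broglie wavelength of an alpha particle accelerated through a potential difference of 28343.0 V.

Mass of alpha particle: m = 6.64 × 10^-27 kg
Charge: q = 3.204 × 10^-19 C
6.03 × 10^-14 m

When a particle is accelerated through voltage V, it gains kinetic energy KE = qV.

The de Broglie wavelength is then λ = h/√(2mqV):

λ = h/√(2mqV)
λ = (6.626 × 10^-34 J·s) / √(2 × 6.64 × 10^-27 kg × 3.204 × 10^-19 C × 28343.0 V)
λ = 6.03 × 10^-14 m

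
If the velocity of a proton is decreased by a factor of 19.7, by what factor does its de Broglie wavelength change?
The wavelength increases by a factor of 19.7.

From λ = h/(mv), the wavelength is inversely proportional to velocity:

λ ∝ 1/v

If v → v/19.7, then λ → 19.7λ

When velocity is decreased by a factor of 19.7, the wavelength increases by a factor of 19.7.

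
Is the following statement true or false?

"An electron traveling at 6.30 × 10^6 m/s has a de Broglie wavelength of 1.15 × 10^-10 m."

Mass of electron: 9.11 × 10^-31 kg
True

The claim is correct.

Using λ = h/(mv):
λ = (6.626 × 10^-34 J·s) / (9.11 × 10^-31 kg × 6.30 × 10^6 m/s)
λ = 1.15 × 10^-10 m

This matches the claimed value.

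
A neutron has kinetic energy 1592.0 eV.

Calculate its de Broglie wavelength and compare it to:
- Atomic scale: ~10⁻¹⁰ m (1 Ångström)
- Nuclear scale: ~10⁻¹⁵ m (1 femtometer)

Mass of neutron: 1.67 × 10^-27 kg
λ = 7.18 × 10^-13 m, which is between nuclear and atomic scales.

Using λ = h/√(2mKE):

KE = 1592.0 eV = 2.551 × 10^-16 J

λ = h/√(2mKE)
λ = (6.626 × 10^-34 J·s) / √(2 × 1.67 × 10^-27 kg × 2.551 × 10^-16 J)
λ = 7.18 × 10^-13 m

Comparison:
- Atomic scale (10⁻¹⁰ m): λ is 0.0072× this size
- Nuclear scale (10⁻¹⁵ m): λ is 7.2e+02× this size

The wavelength is between nuclear and atomic scales.

This wavelength is appropriate for probing atomic structure but too large for nuclear physics experiments.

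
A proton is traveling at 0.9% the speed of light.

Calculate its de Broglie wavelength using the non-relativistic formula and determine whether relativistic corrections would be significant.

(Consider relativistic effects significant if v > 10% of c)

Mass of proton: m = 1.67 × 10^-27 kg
No, relativistic corrections are not needed.

Using the non-relativistic de Broglie formula λ = h/(mv):

v = 0.9% × c = 2.698 × 10^6 m/s

λ = h/(mv)
λ = (6.626 × 10^-34 J·s) / (1.67 × 10^-27 kg × 2.698 × 10^6 m/s)
λ = 1.47 × 10^-13 m

Since v = 0.9% of c < 10% of c, relativistic corrections are NOT significant and this non-relativistic result is a good approximation.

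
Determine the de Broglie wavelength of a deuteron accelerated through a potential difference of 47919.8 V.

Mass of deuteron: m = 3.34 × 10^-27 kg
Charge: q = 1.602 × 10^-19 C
9.25 × 10^-14 m

When a particle is accelerated through voltage V, it gains kinetic energy KE = qV.

The de Broglie wavelength is then λ = h/√(2mqV):

λ = h/√(2mqV)
λ = (6.626 × 10^-34 J·s) / √(2 × 3.34 × 10^-27 kg × 1.602 × 10^-19 C × 47919.8 V)
λ = 9.25 × 10^-14 m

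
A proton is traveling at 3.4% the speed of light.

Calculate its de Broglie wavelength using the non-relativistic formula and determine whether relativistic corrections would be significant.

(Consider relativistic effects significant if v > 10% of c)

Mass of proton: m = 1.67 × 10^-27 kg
No, relativistic corrections are not needed.

Using the non-relativistic de Broglie formula λ = h/(mv):

v = 3.4% × c = 1.019 × 10^7 m/s

λ = h/(mv)
λ = (6.626 × 10^-34 J·s) / (1.67 × 10^-27 kg × 1.019 × 10^7 m/s)
λ = 3.89 × 10^-14 m

Since v = 3.4% of c < 10% of c, relativistic corrections are NOT significant and this non-relativistic result is a good approximation.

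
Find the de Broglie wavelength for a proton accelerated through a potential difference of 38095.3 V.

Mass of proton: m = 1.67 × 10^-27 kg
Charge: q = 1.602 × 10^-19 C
1.47 × 10^-13 m

When a particle is accelerated through voltage V, it gains kinetic energy KE = qV.

The de Broglie wavelength is then λ = h/√(2mqV):

λ = h/√(2mqV)
λ = (6.626 × 10^-34 J·s) / √(2 × 1.67 × 10^-27 kg × 1.602 × 10^-19 C × 38095.3 V)
λ = 1.47 × 10^-13 m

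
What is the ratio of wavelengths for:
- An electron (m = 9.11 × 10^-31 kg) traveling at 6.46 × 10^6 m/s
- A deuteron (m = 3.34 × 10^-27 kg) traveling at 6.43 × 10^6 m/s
λ₁/λ₂ = 3.65 × 10^3

Using λ = h/(mv):

λ₁ = h/(m₁v₁) = 1.13 × 10^-10 m
λ₂ = h/(m₂v₂) = 3.09 × 10^-14 m

Ratio λ₁/λ₂ = (m₂v₂)/(m₁v₁)
         = (3.34 × 10^-27 kg × 6.43 × 10^6 m/s) / (9.11 × 10^-31 kg × 6.46 × 10^6 m/s)
         = 3.65 × 10^3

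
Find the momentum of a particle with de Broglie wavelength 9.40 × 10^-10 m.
7.05 × 10^-25 kg·m/s

From the de Broglie relation λ = h/p, we solve for p:

p = h/λ
p = (6.626 × 10^-34 J·s) / (9.40 × 10^-10 m)
p = 7.05 × 10^-25 kg·m/s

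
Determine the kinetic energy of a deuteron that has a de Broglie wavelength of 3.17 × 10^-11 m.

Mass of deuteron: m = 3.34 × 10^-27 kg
6.54 × 10^-20 J (or 0.408 eV)

From λ = h/√(2mKE), we solve for KE:

λ² = h²/(2mKE)
KE = h²/(2mλ²)
KE = (6.626 × 10^-34 J·s)² / (2 × 3.34 × 10^-27 kg × (3.17 × 10^-11 m)²)
KE = 6.54 × 10^-20 J
KE = 0.408 eV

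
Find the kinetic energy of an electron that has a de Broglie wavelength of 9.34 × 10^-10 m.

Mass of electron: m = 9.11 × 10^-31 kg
2.76 × 10^-19 J (or 1.72 eV)

From λ = h/√(2mKE), we solve for KE:

λ² = h²/(2mKE)
KE = h²/(2mλ²)
KE = (6.626 × 10^-34 J·s)² / (2 × 9.11 × 10^-31 kg × (9.34 × 10^-10 m)²)
KE = 2.76 × 10^-19 J
KE = 1.72 eV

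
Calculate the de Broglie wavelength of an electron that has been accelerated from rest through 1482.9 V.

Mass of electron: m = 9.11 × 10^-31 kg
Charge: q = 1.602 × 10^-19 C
3.18 × 10^-11 m

When a particle is accelerated through voltage V, it gains kinetic energy KE = qV.

The de Broglie wavelength is then λ = h/√(2mqV):

λ = h/√(2mqV)
λ = (6.626 × 10^-34 J·s) / √(2 × 9.11 × 10^-31 kg × 1.602 × 10^-19 C × 1482.9 V)
λ = 3.18 × 10^-11 m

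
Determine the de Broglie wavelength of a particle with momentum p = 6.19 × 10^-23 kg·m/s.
1.07 × 10^-11 m

Using the de Broglie relation λ = h/p:

λ = h/p
λ = (6.626 × 10^-34 J·s) / (6.19 × 10^-23 kg·m/s)
λ = 1.07 × 10^-11 m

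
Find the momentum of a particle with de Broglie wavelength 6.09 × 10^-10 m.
1.09 × 10^-24 kg·m/s

From the de Broglie relation λ = h/p, we solve for p:

p = h/λ
p = (6.626 × 10^-34 J·s) / (6.09 × 10^-10 m)
p = 1.09 × 10^-24 kg·m/s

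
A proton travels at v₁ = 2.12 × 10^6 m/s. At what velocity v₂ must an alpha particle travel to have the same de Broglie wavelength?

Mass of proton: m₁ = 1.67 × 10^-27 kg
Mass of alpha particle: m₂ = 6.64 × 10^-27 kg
v₂ = 5.33 × 10^5 m/s

For equal de Broglie wavelengths: λ₁ = λ₂

h/(m₁v₁) = h/(m₂v₂)
m₁v₁ = m₂v₂
v₂ = v₁ · (m₁/m₂)

v₂ = 2.12 × 10^6 m/s × (1.67 × 10^-27 kg / 6.64 × 10^-27 kg)
v₂ = 5.33 × 10^5 m/s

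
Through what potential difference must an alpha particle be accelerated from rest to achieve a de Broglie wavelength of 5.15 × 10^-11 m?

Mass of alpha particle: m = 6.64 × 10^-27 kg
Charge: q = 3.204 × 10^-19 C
3.89 × 10^-2 V

From λ = h/√(2mqV), we solve for V:

λ² = h²/(2mqV)
V = h²/(2mqλ²)
V = (6.626 × 10^-34 J·s)² / (2 × 6.64 × 10^-27 kg × 3.204 × 10^-19 C × (5.15 × 10^-11 m)²)
V = 3.89 × 10^-2 V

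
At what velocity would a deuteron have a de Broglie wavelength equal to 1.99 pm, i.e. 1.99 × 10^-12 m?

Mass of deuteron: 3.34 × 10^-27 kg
9.97 × 10^4 m/s

From λ = h/(mv), solve for v:

v = h/(mλ)
v = (6.626 × 10^-34 J·s) / (3.34 × 10^-27 kg × 1.99 × 10^-12 m)
v = 9.97 × 10^4 m/s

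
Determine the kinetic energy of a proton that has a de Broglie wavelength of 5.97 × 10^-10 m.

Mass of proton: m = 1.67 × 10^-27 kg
3.69 × 10^-22 J (or 2.30 × 10^-3 eV)

From λ = h/√(2mKE), we solve for KE:

λ² = h²/(2mKE)
KE = h²/(2mλ²)
KE = (6.626 × 10^-34 J·s)² / (2 × 1.67 × 10^-27 kg × (5.97 × 10^-10 m)²)
KE = 3.69 × 10^-22 J
KE = 2.30 × 10^-3 eV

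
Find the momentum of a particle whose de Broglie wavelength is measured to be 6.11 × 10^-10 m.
1.08 × 10^-24 kg·m/s

From the de Broglie relation λ = h/p, we solve for p:

p = h/λ
p = (6.626 × 10^-34 J·s) / (6.11 × 10^-10 m)
p = 1.08 × 10^-24 kg·m/s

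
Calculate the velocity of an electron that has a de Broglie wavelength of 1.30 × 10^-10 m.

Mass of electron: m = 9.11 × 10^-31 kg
5.59 × 10^6 m/s

From the de Broglie relation λ = h/(mv), we solve for v:

v = h/(mλ)
v = (6.626 × 10^-34 J·s) / (9.11 × 10^-31 kg × 1.30 × 10^-10 m)
v = 5.59 × 10^6 m/s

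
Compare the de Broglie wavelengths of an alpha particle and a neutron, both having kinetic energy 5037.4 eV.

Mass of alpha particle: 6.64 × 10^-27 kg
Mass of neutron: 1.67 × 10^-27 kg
The neutron has the longer wavelength.

Using λ = h/√(2mKE):

For alpha particle: λ₁ = h/√(2m₁KE) = 2.02 × 10^-13 m
For neutron: λ₂ = h/√(2m₂KE) = 4.04 × 10^-13 m

Since λ ∝ 1/√m at constant kinetic energy, the lighter particle has the longer wavelength.

The neutron has the longer de Broglie wavelength.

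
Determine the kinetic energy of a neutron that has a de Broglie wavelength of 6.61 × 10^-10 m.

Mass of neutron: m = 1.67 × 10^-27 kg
3.01 × 10^-22 J (or 1.88 × 10^-3 eV)

From λ = h/√(2mKE), we solve for KE:

λ² = h²/(2mKE)
KE = h²/(2mλ²)
KE = (6.626 × 10^-34 J·s)² / (2 × 1.67 × 10^-27 kg × (6.61 × 10^-10 m)²)
KE = 3.01 × 10^-22 J
KE = 1.88 × 10^-3 eV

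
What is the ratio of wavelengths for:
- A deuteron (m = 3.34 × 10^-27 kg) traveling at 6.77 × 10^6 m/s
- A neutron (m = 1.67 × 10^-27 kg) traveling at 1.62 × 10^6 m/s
λ₁/λ₂ = 0.120

Using λ = h/(mv):

λ₁ = h/(m₁v₁) = 2.93 × 10^-14 m
λ₂ = h/(m₂v₂) = 2.45 × 10^-13 m

Ratio λ₁/λ₂ = (m₂v₂)/(m₁v₁)
         = (1.67 × 10^-27 kg × 1.62 × 10^6 m/s) / (3.34 × 10^-27 kg × 6.77 × 10^6 m/s)
         = 0.120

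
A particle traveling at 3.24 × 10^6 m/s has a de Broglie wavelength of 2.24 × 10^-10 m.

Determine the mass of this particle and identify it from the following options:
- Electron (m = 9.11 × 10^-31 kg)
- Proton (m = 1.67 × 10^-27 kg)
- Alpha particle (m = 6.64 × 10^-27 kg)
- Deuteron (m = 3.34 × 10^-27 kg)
The particle is an electron.

From λ = h/(mv), solve for mass:

m = h/(λv)
m = (6.626 × 10^-34 J·s) / (2.24 × 10^-10 m × 3.24 × 10^6 m/s)
m = 9.13 × 10^-31 kg

Comparing with the listed masses, this is closest to an electron.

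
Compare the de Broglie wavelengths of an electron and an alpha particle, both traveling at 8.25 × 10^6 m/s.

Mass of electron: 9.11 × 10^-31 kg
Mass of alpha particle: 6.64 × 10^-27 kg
The electron has the longer wavelength.

Using λ = h/(mv), since both particles have the same velocity, the wavelength depends only on mass.

For electron: λ₁ = h/(m₁v) = 8.82 × 10^-11 m
For alpha particle: λ₂ = h/(m₂v) = 1.21 × 10^-14 m

Since λ ∝ 1/m at constant velocity, the lighter particle has the longer wavelength.

The electron has the longer de Broglie wavelength.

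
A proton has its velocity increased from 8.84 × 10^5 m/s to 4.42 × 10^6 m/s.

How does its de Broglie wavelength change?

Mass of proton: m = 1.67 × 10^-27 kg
The wavelength decreases by a factor of 5.

Using λ = h/(mv):

Initial wavelength: λ₁ = h/(mv₁) = 4.49 × 10^-13 m
Final wavelength: λ₂ = h/(mv₂) = 8.98 × 10^-14 m

Since λ ∝ 1/v, when velocity increases by a factor of 5, the wavelength decreases by a factor of 5.

λ₂/λ₁ = v₁/v₂ = 1/5

The wavelength decreases by a factor of 5.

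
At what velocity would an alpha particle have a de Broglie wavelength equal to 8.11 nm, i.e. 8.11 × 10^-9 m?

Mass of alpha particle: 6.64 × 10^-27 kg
1.23 × 10^1 m/s

From λ = h/(mv), solve for v:

v = h/(mλ)
v = (6.626 × 10^-34 J·s) / (6.64 × 10^-27 kg × 8.11 × 10^-9 m)
v = 1.23 × 10^1 m/s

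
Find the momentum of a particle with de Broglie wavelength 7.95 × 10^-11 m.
8.33 × 10^-24 kg·m/s

From the de Broglie relation λ = h/p, we solve for p:

p = h/λ
p = (6.626 × 10^-34 J·s) / (7.95 × 10^-11 m)
p = 8.33 × 10^-24 kg·m/s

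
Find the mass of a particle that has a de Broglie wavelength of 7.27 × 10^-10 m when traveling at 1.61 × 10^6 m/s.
5.66 × 10^-31 kg

From the de Broglie relation λ = h/(mv), we solve for m:

m = h/(λv)
m = (6.626 × 10^-34 J·s) / (7.27 × 10^-10 m × 1.61 × 10^6 m/s)
m = 5.66 × 10^-31 kg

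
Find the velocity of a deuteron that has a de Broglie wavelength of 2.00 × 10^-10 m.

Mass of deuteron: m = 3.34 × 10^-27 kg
9.92 × 10^2 m/s

From the de Broglie relation λ = h/(mv), we solve for v:

v = h/(mλ)
v = (6.626 × 10^-34 J·s) / (3.34 × 10^-27 kg × 2.00 × 10^-10 m)
v = 9.92 × 10^2 m/s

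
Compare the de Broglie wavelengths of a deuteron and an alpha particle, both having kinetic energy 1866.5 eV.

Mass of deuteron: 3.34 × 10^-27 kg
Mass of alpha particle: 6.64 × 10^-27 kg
The deuteron has the longer wavelength.

Using λ = h/√(2mKE):

For deuteron: λ₁ = h/√(2m₁KE) = 4.69 × 10^-13 m
For alpha particle: λ₂ = h/√(2m₂KE) = 3.32 × 10^-13 m

Since λ ∝ 1/√m at constant kinetic energy, the lighter particle has the longer wavelength.

The deuteron has the longer de Broglie wavelength.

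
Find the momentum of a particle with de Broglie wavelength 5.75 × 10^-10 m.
1.15 × 10^-24 kg·m/s

From the de Broglie relation λ = h/p, we solve for p:

p = h/λ
p = (6.626 × 10^-34 J·s) / (5.75 × 10^-10 m)
p = 1.15 × 10^-24 kg·m/s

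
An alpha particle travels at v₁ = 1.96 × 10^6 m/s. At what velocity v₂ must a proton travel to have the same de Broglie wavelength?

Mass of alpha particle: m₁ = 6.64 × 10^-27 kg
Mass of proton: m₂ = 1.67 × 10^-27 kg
v₂ = 7.79 × 10^6 m/s

For equal de Broglie wavelengths: λ₁ = λ₂

h/(m₁v₁) = h/(m₂v₂)
m₁v₁ = m₂v₂
v₂ = v₁ · (m₁/m₂)

v₂ = 1.96 × 10^6 m/s × (6.64 × 10^-27 kg / 1.67 × 10^-27 kg)
v₂ = 7.79 × 10^6 m/s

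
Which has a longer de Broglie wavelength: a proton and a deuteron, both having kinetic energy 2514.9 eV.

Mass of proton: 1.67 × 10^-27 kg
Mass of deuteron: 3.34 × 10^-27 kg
The proton has the longer wavelength.

Using λ = h/√(2mKE):

For proton: λ₁ = h/√(2m₁KE) = 5.71 × 10^-13 m
For deuteron: λ₂ = h/√(2m₂KE) = 4.04 × 10^-13 m

Since λ ∝ 1/√m at constant kinetic energy, the lighter particle has the longer wavelength.

The proton has the longer de Broglie wavelength.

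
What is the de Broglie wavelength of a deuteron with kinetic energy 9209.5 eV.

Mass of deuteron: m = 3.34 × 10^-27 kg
2.11 × 10^-13 m

Using λ = h/√(2mKE):

First convert KE to Joules: KE = 9209.5 eV = 1.476 × 10^-15 J

λ = h/√(2mKE)
λ = (6.626 × 10^-34 J·s) / √(2 × 3.34 × 10^-27 kg × 1.476 × 10^-15 J)
λ = 2.11 × 10^-13 m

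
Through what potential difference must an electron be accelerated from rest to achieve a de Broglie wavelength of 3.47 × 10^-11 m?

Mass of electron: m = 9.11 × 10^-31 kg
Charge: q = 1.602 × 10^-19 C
1.25 × 10^3 V

From λ = h/√(2mqV), we solve for V:

λ² = h²/(2mqV)
V = h²/(2mqλ²)
V = (6.626 × 10^-34 J·s)² / (2 × 9.11 × 10^-31 kg × 1.602 × 10^-19 C × (3.47 × 10^-11 m)²)
V = 1.25 × 10^3 V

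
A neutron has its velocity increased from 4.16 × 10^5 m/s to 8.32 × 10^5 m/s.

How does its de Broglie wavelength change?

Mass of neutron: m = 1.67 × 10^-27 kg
The wavelength decreases by a factor of 2.

Using λ = h/(mv):

Initial wavelength: λ₁ = h/(mv₁) = 9.54 × 10^-13 m
Final wavelength: λ₂ = h/(mv₂) = 4.77 × 10^-13 m

Since λ ∝ 1/v, when velocity increases by a factor of 2, the wavelength decreases by a factor of 2.

λ₂/λ₁ = v₁/v₂ = 1/2

The wavelength decreases by a factor of 2.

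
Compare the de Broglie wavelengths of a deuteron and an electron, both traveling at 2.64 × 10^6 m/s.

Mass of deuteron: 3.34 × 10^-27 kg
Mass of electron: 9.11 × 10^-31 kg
The electron has the longer wavelength.

Using λ = h/(mv), since both particles have the same velocity, the wavelength depends only on mass.

For deuteron: λ₁ = h/(m₁v) = 7.51 × 10^-14 m
For electron: λ₂ = h/(m₂v) = 2.76 × 10^-10 m

Since λ ∝ 1/m at constant velocity, the lighter particle has the longer wavelength.

The electron has the longer de Broglie wavelength.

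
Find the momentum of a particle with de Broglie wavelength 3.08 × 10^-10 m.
2.15 × 10^-24 kg·m/s

From the de Broglie relation λ = h/p, we solve for p:

p = h/λ
p = (6.626 × 10^-34 J·s) / (3.08 × 10^-10 m)
p = 2.15 × 10^-24 kg·m/s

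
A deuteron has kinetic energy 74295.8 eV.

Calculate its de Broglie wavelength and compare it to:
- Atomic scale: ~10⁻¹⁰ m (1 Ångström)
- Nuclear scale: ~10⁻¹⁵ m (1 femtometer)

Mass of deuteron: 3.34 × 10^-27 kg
λ = 7.43 × 10^-14 m, which is between nuclear and atomic scales.

Using λ = h/√(2mKE):

KE = 74295.8 eV = 1.190 × 10^-14 J

λ = h/√(2mKE)
λ = (6.626 × 10^-34 J·s) / √(2 × 3.34 × 10^-27 kg × 1.190 × 10^-14 J)
λ = 7.43 × 10^-14 m

Comparison:
- Atomic scale (10⁻¹⁰ m): λ is 0.00074× this size
- Nuclear scale (10⁻¹⁵ m): λ is 74× this size

The wavelength is between nuclear and atomic scales.

This wavelength is appropriate for probing atomic structure but too large for nuclear physics experiments.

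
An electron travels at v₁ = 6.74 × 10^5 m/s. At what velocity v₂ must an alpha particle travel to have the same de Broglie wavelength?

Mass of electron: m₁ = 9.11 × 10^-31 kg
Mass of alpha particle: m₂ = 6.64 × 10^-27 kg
v₂ = 9.25 × 10^1 m/s

For equal de Broglie wavelengths: λ₁ = λ₂

h/(m₁v₁) = h/(m₂v₂)
m₁v₁ = m₂v₂
v₂ = v₁ · (m₁/m₂)

v₂ = 6.74 × 10^5 m/s × (9.11 × 10^-31 kg / 6.64 × 10^-27 kg)
v₂ = 9.25 × 10^1 m/s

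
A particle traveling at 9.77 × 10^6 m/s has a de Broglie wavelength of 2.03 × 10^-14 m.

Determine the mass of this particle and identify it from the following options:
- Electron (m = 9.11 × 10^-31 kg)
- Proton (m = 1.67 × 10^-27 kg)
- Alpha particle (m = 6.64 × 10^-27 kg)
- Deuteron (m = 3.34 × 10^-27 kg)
The particle is a deuteron.

From λ = h/(mv), solve for mass:

m = h/(λv)
m = (6.626 × 10^-34 J·s) / (2.03 × 10^-14 m × 9.77 × 10^6 m/s)
m = 3.34 × 10^-27 kg

Comparing with the listed masses, this is closest to a deuteron.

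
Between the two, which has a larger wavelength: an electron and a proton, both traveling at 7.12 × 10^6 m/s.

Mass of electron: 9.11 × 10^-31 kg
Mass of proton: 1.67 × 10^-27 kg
The electron has the longer wavelength.

Using λ = h/(mv), since both particles have the same velocity, the wavelength depends only on mass.

For electron: λ₁ = h/(m₁v) = 1.02 × 10^-10 m
For proton: λ₂ = h/(m₂v) = 5.57 × 10^-14 m

Since λ ∝ 1/m at constant velocity, the lighter particle has the longer wavelength.

The electron has the longer de Broglie wavelength.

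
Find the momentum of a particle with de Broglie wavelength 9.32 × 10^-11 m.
7.11 × 10^-24 kg·m/s

From the de Broglie relation λ = h/p, we solve for p:

p = h/λ
p = (6.626 × 10^-34 J·s) / (9.32 × 10^-11 m)
p = 7.11 × 10^-24 kg·m/s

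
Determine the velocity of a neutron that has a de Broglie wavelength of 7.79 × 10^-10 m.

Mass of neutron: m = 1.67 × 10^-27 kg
5.09 × 10^2 m/s

From the de Broglie relation λ = h/(mv), we solve for v:

v = h/(mλ)
v = (6.626 × 10^-34 J·s) / (1.67 × 10^-27 kg × 7.79 × 10^-10 m)
v = 5.09 × 10^2 m/s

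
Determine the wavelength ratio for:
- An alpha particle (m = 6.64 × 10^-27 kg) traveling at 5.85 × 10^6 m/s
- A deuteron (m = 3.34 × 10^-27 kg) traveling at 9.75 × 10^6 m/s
λ₁/λ₂ = 0.838

Using λ = h/(mv):

λ₁ = h/(m₁v₁) = 1.71 × 10^-14 m
λ₂ = h/(m₂v₂) = 2.03 × 10^-14 m

Ratio λ₁/λ₂ = (m₂v₂)/(m₁v₁)
         = (3.34 × 10^-27 kg × 9.75 × 10^6 m/s) / (6.64 × 10^-27 kg × 5.85 × 10^6 m/s)
         = 0.838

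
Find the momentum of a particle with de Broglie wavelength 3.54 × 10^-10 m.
1.87 × 10^-24 kg·m/s

From the de Broglie relation λ = h/p, we solve for p:

p = h/λ
p = (6.626 × 10^-34 J·s) / (3.54 × 10^-10 m)
p = 1.87 × 10^-24 kg·m/s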